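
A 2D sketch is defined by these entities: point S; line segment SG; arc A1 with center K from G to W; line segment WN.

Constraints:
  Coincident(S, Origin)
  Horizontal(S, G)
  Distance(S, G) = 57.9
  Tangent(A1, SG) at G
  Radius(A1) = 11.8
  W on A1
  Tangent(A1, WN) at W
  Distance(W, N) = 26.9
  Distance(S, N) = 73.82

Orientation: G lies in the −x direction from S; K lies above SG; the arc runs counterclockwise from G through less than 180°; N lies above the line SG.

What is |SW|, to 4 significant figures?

50.95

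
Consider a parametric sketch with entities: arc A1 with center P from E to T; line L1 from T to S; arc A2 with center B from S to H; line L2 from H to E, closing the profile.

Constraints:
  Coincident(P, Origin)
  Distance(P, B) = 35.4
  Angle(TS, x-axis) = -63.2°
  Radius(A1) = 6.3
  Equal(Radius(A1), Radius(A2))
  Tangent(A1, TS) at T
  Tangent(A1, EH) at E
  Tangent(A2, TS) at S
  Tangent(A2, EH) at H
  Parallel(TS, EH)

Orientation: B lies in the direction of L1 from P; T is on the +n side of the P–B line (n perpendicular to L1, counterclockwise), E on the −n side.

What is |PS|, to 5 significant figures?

35.956

The slot axis is L1's direction at -63.2°, so u = (cos -63.2°, sin -63.2°) = (0.45088, -0.89259) and n = (−sin -63.2°, cos -63.2°) = (0.89259, 0.45088). P is at the origin and B lies 35.4 along u from P, so B = 35.4·u = (15.961, -31.598). Tangency of A1 to both parallel lines with radius 6.3 puts T and E at P ± 6.3·n: T = (5.6233, 2.8405), E = (-5.6233, -2.8405). Equal radii place S and H the same way about B: S = B + 6.3·n = (21.584, -28.757), H = B − 6.3·n = (10.338, -34.438). Then |PS| = |S − P| = 35.956.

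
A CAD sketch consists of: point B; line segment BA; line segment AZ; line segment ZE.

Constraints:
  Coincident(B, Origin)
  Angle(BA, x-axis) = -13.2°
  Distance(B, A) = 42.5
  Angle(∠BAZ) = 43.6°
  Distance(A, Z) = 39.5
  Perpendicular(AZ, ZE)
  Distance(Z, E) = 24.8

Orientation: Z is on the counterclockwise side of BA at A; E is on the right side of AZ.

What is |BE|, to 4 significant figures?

54.81

B is at the origin; BA runs at -13.2° with length 42.5, so A = 42.5·(cos -13.2°, sin -13.2°) = (41.38, -9.705). ∠BAZ = 43.6°, so AZ runs at -13.2° + (180° − 43.6°) = 123.2° from the x-axis; with |AZ| = 39.5, Z = A + 39.5·(cos 123.2°, sin 123.2°) = (19.75, 23.35). The perpendicularity gives ZE at right angles to AZ; with |ZE| = 24.8 on the right of AZ, E = Z + 24.8·(0.8368, 0.5476) = (40.50, 36.93). Then |BE| = |E − B| = 54.81.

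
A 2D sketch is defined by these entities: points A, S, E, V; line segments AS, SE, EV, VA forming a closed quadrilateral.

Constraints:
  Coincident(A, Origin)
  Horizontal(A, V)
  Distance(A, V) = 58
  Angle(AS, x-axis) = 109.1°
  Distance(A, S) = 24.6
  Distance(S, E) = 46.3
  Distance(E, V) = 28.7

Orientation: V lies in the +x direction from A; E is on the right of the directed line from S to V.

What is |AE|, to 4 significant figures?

29.79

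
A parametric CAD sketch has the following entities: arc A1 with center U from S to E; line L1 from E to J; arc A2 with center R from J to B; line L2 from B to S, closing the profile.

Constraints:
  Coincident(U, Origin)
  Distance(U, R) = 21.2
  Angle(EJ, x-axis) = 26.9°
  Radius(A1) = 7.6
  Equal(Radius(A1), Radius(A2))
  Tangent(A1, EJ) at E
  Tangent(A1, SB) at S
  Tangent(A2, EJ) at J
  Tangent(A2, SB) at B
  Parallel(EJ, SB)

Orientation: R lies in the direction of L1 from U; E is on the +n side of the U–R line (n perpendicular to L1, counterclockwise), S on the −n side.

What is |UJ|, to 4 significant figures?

22.52

The slot axis is L1's direction at 26.9°, so u = (cos 26.9°, sin 26.9°) = (0.8918, 0.4524) and n = (−sin 26.9°, cos 26.9°) = (-0.4524, 0.8918). U is at the origin and R lies 21.2 along u from U, so R = 21.2·u = (18.91, 9.592). Tangency of A1 to both parallel lines with radius 7.6 puts E and S at U ± 7.6·n: E = (-3.439, 6.778), S = (3.439, -6.778). Equal radii place J and B the same way about R: J = R + 7.6·n = (15.47, 16.37), B = R − 7.6·n = (22.34, 2.814). Then |UJ| = |J − U| = 22.52.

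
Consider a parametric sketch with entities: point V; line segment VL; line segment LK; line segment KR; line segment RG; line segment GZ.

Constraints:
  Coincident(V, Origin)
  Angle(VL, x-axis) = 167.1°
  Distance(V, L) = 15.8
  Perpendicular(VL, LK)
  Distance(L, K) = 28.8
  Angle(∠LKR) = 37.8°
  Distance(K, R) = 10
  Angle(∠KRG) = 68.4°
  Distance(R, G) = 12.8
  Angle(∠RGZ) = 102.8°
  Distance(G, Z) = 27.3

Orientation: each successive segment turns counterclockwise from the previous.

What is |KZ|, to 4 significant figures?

23.03

∠KRG = 68.4° gives RG at 150.9° from the x-axis; with |RG| = 12.8, G = (-25.28, -11.99). ∠RGZ = 102.8° gives GZ at -131.9° from the x-axis; with |GZ| = 27.3, Z = (-43.51, -32.31). Then |KZ| = |Z − K| = 23.03.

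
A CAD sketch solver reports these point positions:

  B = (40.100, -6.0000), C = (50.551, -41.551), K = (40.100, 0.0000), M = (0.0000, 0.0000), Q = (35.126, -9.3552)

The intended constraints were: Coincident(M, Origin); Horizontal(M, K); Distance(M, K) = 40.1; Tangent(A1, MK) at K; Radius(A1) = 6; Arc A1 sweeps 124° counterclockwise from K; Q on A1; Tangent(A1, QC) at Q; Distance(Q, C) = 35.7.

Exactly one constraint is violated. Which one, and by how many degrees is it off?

Tangent(A1, QC) at Q — off by 8.40°.

M = (0.00, 0.00) ✓; M.y = 0.00, K.y = 0.00 ✓; |MK| = 40.10 ✓; ∠(BK, KM) = 90.00° ✓; |BK| = 6.000 ✓; bearing(B→Q) − bearing(B→K) = 124.0° ✓; |BQ| = 6.000 ✓; ∠(BQ, QC) = 98.40° ✗; |QC| = 35.70 ✓.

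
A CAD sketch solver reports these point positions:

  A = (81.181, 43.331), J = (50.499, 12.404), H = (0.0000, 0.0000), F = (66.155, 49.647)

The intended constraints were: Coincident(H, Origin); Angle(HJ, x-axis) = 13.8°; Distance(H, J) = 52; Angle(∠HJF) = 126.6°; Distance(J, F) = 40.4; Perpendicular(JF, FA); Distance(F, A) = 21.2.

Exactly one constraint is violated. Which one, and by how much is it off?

Distance(F, A) = 21.2 — off by 4.90.

H = (0.00, 0.00) ✓; HJ at 13.80° ✓; |HJ| = 52.00 ✓; ∠HJF = 126.6° ✓; |JF| = 40.40 ✓; ∠(JF, FA) = 90.00° ✓; |FA| = 16.30 ✗.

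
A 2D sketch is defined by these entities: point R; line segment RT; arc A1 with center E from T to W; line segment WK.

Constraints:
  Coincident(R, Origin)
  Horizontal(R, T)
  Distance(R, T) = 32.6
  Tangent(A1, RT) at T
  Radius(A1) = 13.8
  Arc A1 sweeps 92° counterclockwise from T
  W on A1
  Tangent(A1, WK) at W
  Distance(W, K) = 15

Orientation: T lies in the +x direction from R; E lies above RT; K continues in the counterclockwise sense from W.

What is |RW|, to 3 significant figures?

48.5

R is at the origin; RT is horizontal with |RT| = 32.6 and T on the +x side, so T = (32.6, 0.00). Tangency of A1 to RT means the radius ET is perpendicular to RT, so E = T + (0, 13.8) = (32.6, 13.8). On A1, T sits at bearing -90° from E; a 92° counterclockwise sweep puts W at bearing 2°, so W = E + 13.8·(cos 2°, sin 2°) = (46.4, 14.3). Then |RW| = |W − R| = 48.5.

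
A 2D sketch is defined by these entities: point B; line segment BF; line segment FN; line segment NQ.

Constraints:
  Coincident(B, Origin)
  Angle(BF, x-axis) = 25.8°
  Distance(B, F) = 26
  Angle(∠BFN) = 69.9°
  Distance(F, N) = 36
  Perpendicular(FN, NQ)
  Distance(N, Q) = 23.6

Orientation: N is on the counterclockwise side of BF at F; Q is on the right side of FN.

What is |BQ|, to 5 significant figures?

55.119

B is at the origin; BF runs at 25.8° with length 26.0, so F = 26.0·(cos 25.8°, sin 25.8°) = (23.408, 11.316). ∠BFN = 69.9°, so FN runs at 25.8° + (180° − 69.9°) = 135.90° from the x-axis; with |FN| = 36.0, N = F + 36.0·(cos 135.90°, sin 135.90°) = (-2.4443, 36.369). The perpendicularity gives NQ at right angles to FN; with |NQ| = 23.6 on the right of FN, Q = N + 23.6·(0.69591, 0.71813) = (13.979, 53.317). Then |BQ| = |Q − B| = 55.119.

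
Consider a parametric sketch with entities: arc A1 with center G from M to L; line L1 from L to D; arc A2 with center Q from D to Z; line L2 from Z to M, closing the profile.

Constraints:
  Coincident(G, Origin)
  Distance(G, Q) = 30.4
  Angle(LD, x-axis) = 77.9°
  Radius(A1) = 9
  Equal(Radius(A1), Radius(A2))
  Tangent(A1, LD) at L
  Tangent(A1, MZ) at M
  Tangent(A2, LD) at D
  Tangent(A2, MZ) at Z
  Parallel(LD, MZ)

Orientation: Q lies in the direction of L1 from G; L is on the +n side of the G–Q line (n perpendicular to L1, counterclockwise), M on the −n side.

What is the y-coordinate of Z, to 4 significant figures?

27.84

The slot axis is L1's direction at 77.9°, so u = (cos 77.9°, sin 77.9°) = (0.2096, 0.9778) and n = (−sin 77.9°, cos 77.9°) = (-0.9778, 0.2096). G is at the origin and Q lies 30.4 along u from G, so Q = 30.4·u = (6.372, 29.72). Tangency of A1 to both parallel lines with radius 9.0 puts L and M at G ± 9.0·n: L = (-8.800, 1.887), M = (8.800, -1.887). Equal radii place D and Z the same way about Q: D = Q + 9.0·n = (-2.428, 31.61), Z = Q − 9.0·n = (15.17, 27.84). So Z.y = 27.84.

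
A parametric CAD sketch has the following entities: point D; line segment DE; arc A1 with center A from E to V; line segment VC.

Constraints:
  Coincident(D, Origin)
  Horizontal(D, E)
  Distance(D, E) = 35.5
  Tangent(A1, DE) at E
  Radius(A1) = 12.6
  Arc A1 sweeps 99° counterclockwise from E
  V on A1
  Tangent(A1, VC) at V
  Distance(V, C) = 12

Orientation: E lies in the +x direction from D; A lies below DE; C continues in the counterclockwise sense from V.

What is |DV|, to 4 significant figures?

27.27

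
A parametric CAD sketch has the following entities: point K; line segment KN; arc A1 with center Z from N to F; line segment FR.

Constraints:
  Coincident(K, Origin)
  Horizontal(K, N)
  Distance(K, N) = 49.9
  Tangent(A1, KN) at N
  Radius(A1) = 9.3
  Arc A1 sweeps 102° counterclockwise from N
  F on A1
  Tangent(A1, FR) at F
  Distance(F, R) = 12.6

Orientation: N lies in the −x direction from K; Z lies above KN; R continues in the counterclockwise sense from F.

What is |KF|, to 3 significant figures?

42.3

K is at the origin; K and N share the same y with |KN| = 49.9 and N on the −x side, so N = (-49.9, 0.00). The tangent condition forces ZN to be normal to KN, so Z = N + (0, 9.3) = (-49.9, 9.30). On A1, N sits at bearing -90° from Z; a 102° counterclockwise sweep puts F at bearing 12°, so F = Z + 9.3·(cos 12°, sin 12°) = (-40.8, 11.2). Then |KF| = |F − K| = 42.3.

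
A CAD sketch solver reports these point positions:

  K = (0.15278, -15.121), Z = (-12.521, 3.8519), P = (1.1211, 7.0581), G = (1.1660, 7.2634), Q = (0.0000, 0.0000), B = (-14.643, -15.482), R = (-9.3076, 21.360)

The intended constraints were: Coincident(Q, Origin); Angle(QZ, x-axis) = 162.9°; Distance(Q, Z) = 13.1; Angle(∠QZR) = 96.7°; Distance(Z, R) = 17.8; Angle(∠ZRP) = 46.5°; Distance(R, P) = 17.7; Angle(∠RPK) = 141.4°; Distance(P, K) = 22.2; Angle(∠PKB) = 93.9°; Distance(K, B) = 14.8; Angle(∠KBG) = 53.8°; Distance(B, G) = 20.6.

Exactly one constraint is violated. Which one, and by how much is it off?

Distance(B, G) = 20.6 — off by 7.10.

Q = (0.00, 0.00) ✓; QZ at 162.9° ✓; |QZ| = 13.10 ✓; ∠QZR = 96.70° ✓; |ZR| = 17.80 ✓; ∠ZRP = 46.50° ✓; |RP| = 17.70 ✓; ∠RPK = 141.4° ✓; |PK| = 22.20 ✓; ∠PKB = 93.90° ✓; |KB| = 14.80 ✓; ∠KBG = 53.80° ✓; |BG| = 27.70 ✗.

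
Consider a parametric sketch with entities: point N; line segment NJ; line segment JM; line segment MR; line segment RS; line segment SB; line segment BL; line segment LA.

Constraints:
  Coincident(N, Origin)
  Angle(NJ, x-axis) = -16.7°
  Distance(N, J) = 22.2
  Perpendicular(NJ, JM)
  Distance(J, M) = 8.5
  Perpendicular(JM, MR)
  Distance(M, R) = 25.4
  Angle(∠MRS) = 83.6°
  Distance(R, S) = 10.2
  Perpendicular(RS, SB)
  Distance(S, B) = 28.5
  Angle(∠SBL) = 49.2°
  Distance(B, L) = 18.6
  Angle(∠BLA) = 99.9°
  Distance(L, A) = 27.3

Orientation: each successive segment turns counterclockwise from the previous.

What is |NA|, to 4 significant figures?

9.407

N is at the origin; NJ runs at -16.7° with length 22.2, so J = (21.26, -6.379). NJ is perpendicular to JM, so JM runs at 73.30°; with |JM| = 8.5, M = (23.71, 1.762). JM ⟂ MR, so MR runs at 163.3°; with |MR| = 25.4, R = (-0.6225, 9.061). ∠MRS = 83.6° gives RS at -100.3° from the x-axis; with |RS| = 10.2, S = (-2.446, -0.9746). The perpendicularity gives SB at right angles to RS, so SB runs at -10.30°; with |SB| = 28.5, B = (25.59, -6.070). ∠SBL = 49.2° gives BL at 120.5° from the x-axis; with |BL| = 18.6, L = (16.15, 9.956). ∠BLA = 99.9° gives LA at -159.4° from the x-axis; with |LA| = 27.3, A = (-9.400, 0.3506). Then |NA| = |A − N| = 9.407.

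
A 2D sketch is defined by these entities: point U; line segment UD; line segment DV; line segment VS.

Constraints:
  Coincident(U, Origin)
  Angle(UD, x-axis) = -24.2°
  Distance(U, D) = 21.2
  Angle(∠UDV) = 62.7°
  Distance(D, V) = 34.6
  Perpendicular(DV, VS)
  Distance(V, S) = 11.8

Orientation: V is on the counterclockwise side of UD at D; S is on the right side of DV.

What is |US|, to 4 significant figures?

39.47

U is at the origin; UD runs at -24.2° with length 21.2, so D = 21.2·(cos -24.2°, sin -24.2°) = (19.34, -8.690). ∠UDV = 62.7°, so DV runs at -24.2° + (180° − 62.7°) = 93.10° from the x-axis; with |DV| = 34.6, V = D + 34.6·(cos 93.10°, sin 93.10°) = (17.47, 25.86). DV is perpendicular to VS; with |VS| = 11.8 on the right of DV, S = V + 11.8·(0.9985, 0.05408) = (29.25, 26.50). Then |US| = |S − U| = 39.47.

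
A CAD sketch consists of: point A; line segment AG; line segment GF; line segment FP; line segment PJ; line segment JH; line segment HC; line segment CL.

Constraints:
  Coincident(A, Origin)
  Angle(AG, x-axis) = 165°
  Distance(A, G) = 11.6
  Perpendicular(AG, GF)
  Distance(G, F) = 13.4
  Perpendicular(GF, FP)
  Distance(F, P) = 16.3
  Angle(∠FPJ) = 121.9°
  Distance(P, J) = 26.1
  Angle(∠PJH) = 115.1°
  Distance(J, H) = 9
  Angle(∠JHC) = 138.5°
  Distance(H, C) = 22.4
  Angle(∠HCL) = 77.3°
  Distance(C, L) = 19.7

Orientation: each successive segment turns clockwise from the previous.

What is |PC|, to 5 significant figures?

37.883

A is at the origin; AG runs at 165.0° with length 11.6, so G = (-11.205, 3.0023). AG is perpendicular to GF, so GF runs at 75.000°; with |GF| = 13.4, F = (-7.7366, 15.946). GF is perpendicular to FP, so FP runs at -15.000°; with |FP| = 16.3, P = (8.0080, 11.727). ∠FPJ = 121.9° gives PJ at -73.100° from the x-axis; with |PJ| = 26.1, J = (15.595, -13.246). ∠PJH = 115.1° gives JH at -138.00° from the x-axis; with |JH| = 9.0, H = (8.9071, -19.268). ∠JHC = 138.5° gives HC at -179.50° from the x-axis; with |HC| = 22.4, C = (-13.492, -19.464). Then |PC| = |C − P| = 37.883.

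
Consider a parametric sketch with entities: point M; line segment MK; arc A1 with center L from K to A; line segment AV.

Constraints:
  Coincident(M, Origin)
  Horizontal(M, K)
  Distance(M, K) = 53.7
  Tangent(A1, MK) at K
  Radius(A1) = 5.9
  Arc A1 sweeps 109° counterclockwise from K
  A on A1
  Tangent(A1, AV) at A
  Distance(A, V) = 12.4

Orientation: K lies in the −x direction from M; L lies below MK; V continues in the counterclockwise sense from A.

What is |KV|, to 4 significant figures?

19.61

On A1, K sits at bearing 90° from L; a 109° counterclockwise sweep puts A at bearing 199°, so A = L + 5.9·(cos 199°, sin 199°) = (-59.28, -7.821). A1 meets AV tangentially, so LA is at right angles to AV, so AV runs along (−sin 199°, cos 199°); with |AV| = 12.4, V = (-55.24, -19.55). Then |KV| = |V − K| = 19.61.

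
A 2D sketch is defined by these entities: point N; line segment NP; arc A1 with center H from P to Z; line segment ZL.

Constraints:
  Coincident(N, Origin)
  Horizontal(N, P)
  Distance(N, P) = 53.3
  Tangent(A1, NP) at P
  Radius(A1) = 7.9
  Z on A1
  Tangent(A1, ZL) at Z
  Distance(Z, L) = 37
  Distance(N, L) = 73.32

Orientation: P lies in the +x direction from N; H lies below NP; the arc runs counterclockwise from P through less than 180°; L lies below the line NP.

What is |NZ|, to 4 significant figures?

46.97

Checks: |HZ| = 7.900 ✓; ∠(HZ, ZL) = 90.00° ✓; |ZL| = 37.00 ✓; |NL| = 73.32 ✓.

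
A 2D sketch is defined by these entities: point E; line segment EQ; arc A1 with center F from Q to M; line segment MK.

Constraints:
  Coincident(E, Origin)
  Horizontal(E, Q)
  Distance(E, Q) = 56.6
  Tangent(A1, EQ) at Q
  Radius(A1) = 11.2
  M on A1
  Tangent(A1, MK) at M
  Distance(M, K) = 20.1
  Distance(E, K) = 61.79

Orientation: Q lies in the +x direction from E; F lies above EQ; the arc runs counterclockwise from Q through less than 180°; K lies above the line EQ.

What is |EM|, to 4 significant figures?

67.63

Checks: |FM| = 11.20 ✓; ∠(FM, MK) = 90.00° ✓; |MK| = 20.10 ✓; |EK| = 61.79 ✓.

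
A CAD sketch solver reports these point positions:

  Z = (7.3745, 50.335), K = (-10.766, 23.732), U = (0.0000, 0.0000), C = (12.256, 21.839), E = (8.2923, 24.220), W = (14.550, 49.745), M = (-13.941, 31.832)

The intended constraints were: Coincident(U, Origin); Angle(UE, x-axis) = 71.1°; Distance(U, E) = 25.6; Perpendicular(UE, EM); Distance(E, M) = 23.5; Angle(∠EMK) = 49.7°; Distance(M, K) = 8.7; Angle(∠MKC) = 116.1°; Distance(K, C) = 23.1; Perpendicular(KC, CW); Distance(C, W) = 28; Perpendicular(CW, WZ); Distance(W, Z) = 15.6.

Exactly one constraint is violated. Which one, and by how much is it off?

Distance(W, Z) = 15.6 — off by 8.40.

U = (0.00, 0.00) ✓; UE at 71.10° ✓; |UE| = 25.60 ✓; ∠(UE, EM) = 90.00° ✓; |EM| = 23.50 ✓; ∠EMK = 49.70° ✓; |MK| = 8.700 ✓; ∠MKC = 116.1° ✓; |KC| = 23.10 ✓; ∠(KC, CW) = 90.00° ✓; |CW| = 28.00 ✓; ∠(CW, WZ) = 90.00° ✓; |WZ| = 7.200 ✗.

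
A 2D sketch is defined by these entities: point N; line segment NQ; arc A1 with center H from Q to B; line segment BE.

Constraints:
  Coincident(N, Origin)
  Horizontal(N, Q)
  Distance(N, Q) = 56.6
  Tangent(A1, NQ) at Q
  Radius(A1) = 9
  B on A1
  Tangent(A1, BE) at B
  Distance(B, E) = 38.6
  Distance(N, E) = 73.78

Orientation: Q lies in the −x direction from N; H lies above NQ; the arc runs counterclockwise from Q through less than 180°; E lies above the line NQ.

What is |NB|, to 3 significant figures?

49.0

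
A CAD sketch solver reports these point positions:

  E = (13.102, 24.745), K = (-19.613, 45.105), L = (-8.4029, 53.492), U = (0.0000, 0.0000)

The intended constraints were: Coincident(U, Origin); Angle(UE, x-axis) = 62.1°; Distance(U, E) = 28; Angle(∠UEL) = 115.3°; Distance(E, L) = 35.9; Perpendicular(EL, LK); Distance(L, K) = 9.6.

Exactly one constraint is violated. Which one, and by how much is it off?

Distance(L, K) = 9.6 — off by 4.40.

U = (0.00, 0.00) ✓; UE at 62.10° ✓; |UE| = 28.00 ✓; ∠UEL = 115.3° ✓; |EL| = 35.90 ✓; ∠(EL, LK) = 90.00° ✓; |LK| = 14.00 ✗.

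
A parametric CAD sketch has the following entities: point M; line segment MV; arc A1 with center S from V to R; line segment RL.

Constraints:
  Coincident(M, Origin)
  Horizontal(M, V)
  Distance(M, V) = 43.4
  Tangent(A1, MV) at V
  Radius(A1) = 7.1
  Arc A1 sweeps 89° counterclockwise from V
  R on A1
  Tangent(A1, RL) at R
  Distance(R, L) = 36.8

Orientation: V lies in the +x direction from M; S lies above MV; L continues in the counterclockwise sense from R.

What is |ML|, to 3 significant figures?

67.3

On A1, V sits at bearing -90° from S; an 89° counterclockwise sweep puts R at bearing -1°, so R = S + 7.1·(cos -1°, sin -1°) = (50.5, 6.98). The tangent condition forces SR to be normal to RL, so RL runs along (−sin -1°, cos -1°); with |RL| = 36.8, L = (51.1, 43.8). Then |ML| = |L − M| = 67.3.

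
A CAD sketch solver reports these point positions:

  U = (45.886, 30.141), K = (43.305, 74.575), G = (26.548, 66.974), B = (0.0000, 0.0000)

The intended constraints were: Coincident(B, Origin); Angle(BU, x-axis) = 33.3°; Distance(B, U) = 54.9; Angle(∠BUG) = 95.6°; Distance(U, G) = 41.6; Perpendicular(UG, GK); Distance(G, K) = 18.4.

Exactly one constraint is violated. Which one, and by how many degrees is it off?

Perpendicular(UG, GK) — off by 3.30°.

B = (0.00, 0.00) ✓; BU at 33.30° ✓; |BU| = 54.90 ✓; ∠BUG = 95.60° ✓; |UG| = 41.60 ✓; ∠(UG, GK) = 93.30° ✗; |GK| = 18.40 ✓.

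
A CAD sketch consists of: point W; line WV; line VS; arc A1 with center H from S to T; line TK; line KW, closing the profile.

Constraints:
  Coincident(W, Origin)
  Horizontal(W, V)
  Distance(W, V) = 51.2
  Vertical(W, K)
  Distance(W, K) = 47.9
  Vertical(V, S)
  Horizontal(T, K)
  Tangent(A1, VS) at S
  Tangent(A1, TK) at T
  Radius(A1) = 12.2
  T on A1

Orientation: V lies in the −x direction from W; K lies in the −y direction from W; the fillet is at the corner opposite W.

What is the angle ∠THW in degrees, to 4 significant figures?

132.5°

W is at the origin; W and V share the same y with |WV| = 51.2 and V on the −x side, so V = (-51.20, 0.000). W and K share the same x with |WK| = 47.9 and K on the −y side, so K = (0.000, -47.90). The virtual corner opposite W is at (-51.20, -47.90). Since A1 is tangent to VS there, HS ⟂ VS and tangency of A1 to TK means the radius HT is perpendicular to TK, with radius 12.2, so the center H sits 12.2 in from both sides at H = (-39.00, -35.70). That places the tangent points at S = (-51.20, -35.70) on VS and T = (-39.00, -47.90) on TK. Then cos ∠THW = HT·HW / (|HT||HW|), giving 132.5°.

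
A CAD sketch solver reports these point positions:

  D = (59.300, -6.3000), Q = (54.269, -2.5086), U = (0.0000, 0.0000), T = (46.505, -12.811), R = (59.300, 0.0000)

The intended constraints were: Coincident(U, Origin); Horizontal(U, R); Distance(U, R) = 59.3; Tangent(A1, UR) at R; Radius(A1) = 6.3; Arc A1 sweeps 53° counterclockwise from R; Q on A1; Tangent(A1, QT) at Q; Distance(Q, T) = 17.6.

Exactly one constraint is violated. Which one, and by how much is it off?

Distance(Q, T) = 17.6 — off by 4.70.

U = (0.00, 0.00) ✓; U.y = 0.00, R.y = 0.00 ✓; |UR| = 59.30 ✓; ∠(DR, RU) = 90.00° ✓; |DR| = 6.300 ✓; bearing(D→Q) − bearing(D→R) = 53.00° ✓; |DQ| = 6.300 ✓; ∠(DQ, QT) = 90.00° ✓; |QT| = 12.90 ✗.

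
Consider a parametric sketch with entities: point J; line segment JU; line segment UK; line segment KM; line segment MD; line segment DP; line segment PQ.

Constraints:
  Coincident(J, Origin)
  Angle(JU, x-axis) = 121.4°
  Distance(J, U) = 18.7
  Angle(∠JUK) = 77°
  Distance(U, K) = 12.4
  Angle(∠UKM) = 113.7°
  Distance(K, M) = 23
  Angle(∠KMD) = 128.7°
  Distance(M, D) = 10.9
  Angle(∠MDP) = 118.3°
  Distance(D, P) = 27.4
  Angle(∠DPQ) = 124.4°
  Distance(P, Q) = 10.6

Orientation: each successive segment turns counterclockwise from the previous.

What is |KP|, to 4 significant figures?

38.77

J is at the origin; JU runs at 121.4° with length 18.7, so U = (-9.743, 15.96). ∠JUK = 77.0° gives UK at -135.6° from the x-axis; with |UK| = 12.4, K = (-18.60, 7.286). ∠UKM = 113.7° gives KM at -69.30° from the x-axis; with |KM| = 23.0, M = (-10.47, -14.23). ∠KMD = 128.7° gives MD at -18.00° from the x-axis; with |MD| = 10.9, D = (-0.1059, -17.60). ∠MDP = 118.3° gives DP at 43.70° from the x-axis; with |DP| = 27.4, P = (19.70, 1.332). Then |KP| = |P − K| = 38.77.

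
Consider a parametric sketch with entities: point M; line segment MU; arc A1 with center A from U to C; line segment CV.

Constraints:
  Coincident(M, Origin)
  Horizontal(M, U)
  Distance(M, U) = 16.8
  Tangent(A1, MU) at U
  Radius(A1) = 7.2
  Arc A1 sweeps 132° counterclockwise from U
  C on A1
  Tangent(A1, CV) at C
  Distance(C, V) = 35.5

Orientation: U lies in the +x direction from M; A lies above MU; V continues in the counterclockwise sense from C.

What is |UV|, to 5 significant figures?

42.582

M is at the origin; M and U share the same y with |MU| = 16.8 and U on the +x side, so U = (16.800, 0.0000). A1 meets MU tangentially, so AU is at right angles to MU, so A = U + (0, 7.2) = (16.800, 7.2000). On A1, U sits at bearing -90° from A; a 132° counterclockwise sweep puts C at bearing 42°, so C = A + 7.2·(cos 42°, sin 42°) = (22.151, 12.018). Tangency of A1 to CV means the radius AC is perpendicular to CV, so CV runs along (−sin 42°, cos 42°); with |CV| = 35.5, V = (-1.6035, 38.399). Then |UV| = |V − U| = 42.582.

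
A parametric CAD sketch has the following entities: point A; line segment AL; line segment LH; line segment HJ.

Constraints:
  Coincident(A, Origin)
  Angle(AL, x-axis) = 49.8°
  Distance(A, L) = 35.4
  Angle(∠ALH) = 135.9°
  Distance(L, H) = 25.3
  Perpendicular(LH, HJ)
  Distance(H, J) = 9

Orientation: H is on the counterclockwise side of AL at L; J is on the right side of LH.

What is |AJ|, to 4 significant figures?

60.86

A is at the origin; AL runs at 49.8° with length 35.4, so L = 35.4·(cos 49.8°, sin 49.8°) = (22.85, 27.04). ∠ALH = 135.9°, so LH runs at 49.8° + (180° − 135.9°) = 93.90° from the x-axis; with |LH| = 25.3, H = L + 25.3·(cos 93.90°, sin 93.90°) = (21.13, 52.28). LH is perpendicular to HJ; with |HJ| = 9.0 on the right of LH, J = H + 9.0·(0.9977, 0.06802) = (30.11, 52.89). Then |AJ| = |J − A| = 60.86.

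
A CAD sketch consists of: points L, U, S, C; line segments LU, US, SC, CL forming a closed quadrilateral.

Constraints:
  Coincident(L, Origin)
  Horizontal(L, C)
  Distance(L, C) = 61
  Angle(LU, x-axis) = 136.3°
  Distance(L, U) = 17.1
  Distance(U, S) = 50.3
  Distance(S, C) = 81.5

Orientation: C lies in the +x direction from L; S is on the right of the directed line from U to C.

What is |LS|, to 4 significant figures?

39.97

Checks: |US| = 50.30 ✓; |SC| = 81.50 ✓.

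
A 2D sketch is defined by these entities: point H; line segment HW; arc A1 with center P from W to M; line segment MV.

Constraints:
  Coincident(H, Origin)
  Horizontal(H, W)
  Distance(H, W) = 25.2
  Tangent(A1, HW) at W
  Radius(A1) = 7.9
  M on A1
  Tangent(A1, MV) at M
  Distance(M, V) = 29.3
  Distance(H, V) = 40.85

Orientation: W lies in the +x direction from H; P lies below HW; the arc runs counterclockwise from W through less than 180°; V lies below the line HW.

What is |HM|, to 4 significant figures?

18.99

H is at the origin; HW is horizontal with |HW| = 25.2 and W on the +x side, so W = (25.20, 0.000). A1 meets HW tangentially, so PW is at right angles to HW, so P = W + (0, -7.9) = (25.20, -7.900). Since PM ⟂ MV (tangency), |PV| = √(7.9² + 29.3²) = 30.35 regardless of where M sits on A1. So V lies on both circle(H, 40.85) and circle(P, 30.35); the below-HW intersection is V = (17.04, -37.13). M is the foot of the tangent from V: M = (17.30, -7.829).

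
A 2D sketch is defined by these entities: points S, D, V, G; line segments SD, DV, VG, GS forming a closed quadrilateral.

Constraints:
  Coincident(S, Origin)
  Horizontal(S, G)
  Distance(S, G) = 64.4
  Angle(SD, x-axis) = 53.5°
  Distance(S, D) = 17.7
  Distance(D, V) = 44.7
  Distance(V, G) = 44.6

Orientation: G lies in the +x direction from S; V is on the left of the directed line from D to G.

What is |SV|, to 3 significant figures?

61.8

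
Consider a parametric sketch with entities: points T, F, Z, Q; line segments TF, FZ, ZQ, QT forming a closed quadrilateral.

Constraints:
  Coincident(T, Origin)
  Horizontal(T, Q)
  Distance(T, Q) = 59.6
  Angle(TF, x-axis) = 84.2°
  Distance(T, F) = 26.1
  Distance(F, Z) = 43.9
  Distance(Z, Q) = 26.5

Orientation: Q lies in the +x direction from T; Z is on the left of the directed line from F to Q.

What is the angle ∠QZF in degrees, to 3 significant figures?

124°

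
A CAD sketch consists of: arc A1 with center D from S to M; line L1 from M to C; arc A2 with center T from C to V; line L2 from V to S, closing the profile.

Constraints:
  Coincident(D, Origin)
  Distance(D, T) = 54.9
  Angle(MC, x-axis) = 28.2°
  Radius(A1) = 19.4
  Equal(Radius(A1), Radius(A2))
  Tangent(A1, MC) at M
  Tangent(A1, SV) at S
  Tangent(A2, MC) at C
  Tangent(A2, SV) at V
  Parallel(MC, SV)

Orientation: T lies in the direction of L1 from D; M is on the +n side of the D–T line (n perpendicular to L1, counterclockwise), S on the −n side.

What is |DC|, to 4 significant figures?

58.23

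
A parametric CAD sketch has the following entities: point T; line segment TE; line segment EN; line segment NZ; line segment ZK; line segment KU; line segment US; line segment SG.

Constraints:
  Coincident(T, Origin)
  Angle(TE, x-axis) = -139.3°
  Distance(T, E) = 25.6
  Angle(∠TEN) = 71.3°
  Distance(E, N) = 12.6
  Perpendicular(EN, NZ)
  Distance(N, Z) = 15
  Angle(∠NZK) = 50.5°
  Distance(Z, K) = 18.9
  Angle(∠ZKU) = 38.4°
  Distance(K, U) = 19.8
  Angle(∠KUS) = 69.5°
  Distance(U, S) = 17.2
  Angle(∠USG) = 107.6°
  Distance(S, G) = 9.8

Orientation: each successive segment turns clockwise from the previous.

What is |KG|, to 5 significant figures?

16.116

∠KUS = 69.5° gives US at 0.40000° from the x-axis; with |US| = 17.2, S = (-5.7677, 1.2000). ∠USG = 107.6° gives SG at -72.000° from the x-axis; with |SG| = 9.8, G = (-2.7393, -8.1204). Then |KG| = |G − K| = 16.116.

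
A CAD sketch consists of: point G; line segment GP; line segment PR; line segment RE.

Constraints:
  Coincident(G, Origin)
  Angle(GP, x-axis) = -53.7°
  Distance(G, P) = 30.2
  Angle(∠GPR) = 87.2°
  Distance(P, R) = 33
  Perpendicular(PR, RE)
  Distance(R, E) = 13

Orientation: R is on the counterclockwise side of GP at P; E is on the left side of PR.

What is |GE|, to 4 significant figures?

35.89

G is at the origin; GP runs at -53.7° with length 30.2, so P = 30.2·(cos -53.7°, sin -53.7°) = (17.88, -24.34). ∠GPR = 87.2°, so PR runs at -53.7° + (180° − 87.2°) = 39.10° from the x-axis; with |PR| = 33.0, R = P + 33.0·(cos 39.10°, sin 39.10°) = (43.49, -3.527). PR ⟂ RE; with |RE| = 13.0 on the left of PR, E = R + 13.0·(-0.6307, 0.7760) = (35.29, 6.562). Then |GE| = |E − G| = 35.89.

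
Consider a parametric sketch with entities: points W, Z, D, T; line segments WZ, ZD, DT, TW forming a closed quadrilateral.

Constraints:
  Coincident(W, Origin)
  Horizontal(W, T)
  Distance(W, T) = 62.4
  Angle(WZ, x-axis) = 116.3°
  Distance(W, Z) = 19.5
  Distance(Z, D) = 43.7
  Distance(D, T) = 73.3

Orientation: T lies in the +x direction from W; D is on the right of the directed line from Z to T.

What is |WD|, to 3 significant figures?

26.8

W is at the origin; W and T share the same y with |WT| = 62.4 and T in +x, so T = (62.4, 0). WZ runs at 116.3° with |WZ| = 19.5, so Z = (-8.64, 17.5). D is determined by |ZD| = 43.7 and |DT| = 73.3 together: it lies at the intersection of circle(Z, 43.7) and circle(T, 73.3). With |ZT| = 73.2, the foot of the radical line on ZT is 12.9 from Z and the perpendicular offset is √(43.7² − 12.9²) = 41.7. Taking the right-of-ZT solution: D = (-6.08, -26.1).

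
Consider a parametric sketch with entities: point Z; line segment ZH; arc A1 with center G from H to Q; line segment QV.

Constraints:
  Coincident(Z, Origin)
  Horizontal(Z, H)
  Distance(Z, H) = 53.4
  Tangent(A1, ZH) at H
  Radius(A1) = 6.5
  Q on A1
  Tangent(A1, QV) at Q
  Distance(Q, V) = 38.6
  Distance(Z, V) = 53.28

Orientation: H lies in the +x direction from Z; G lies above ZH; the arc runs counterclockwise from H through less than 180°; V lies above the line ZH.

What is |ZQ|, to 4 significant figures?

59.42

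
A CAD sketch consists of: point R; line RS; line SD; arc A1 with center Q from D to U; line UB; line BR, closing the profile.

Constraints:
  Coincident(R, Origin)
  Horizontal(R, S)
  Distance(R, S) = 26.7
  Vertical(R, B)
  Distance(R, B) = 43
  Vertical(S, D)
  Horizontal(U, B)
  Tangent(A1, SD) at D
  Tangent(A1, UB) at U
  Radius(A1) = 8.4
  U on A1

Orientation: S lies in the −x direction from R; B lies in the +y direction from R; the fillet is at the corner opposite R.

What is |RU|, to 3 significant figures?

46.7

R is at the origin; R and S share the same y with |RS| = 26.7 and S on the −x side, so S = (-26.7, 0.00). R and B share the same x with |RB| = 43.0 and B on the +y side, so B = (0.00, 43.0). The virtual corner opposite R is at (-26.7, 43.0). A1 meets SD tangentially, so QD is at right angles to SD and tangency of A1 to UB means the radius QU is perpendicular to UB, with radius 8.4, so the center Q sits 8.4 in from both sides at Q = (-18.3, 34.6). That places the tangent points at D = (-26.7, 34.6) on SD and U = (-18.3, 43.0) on UB. Then |RU| = |U − R| = 46.7.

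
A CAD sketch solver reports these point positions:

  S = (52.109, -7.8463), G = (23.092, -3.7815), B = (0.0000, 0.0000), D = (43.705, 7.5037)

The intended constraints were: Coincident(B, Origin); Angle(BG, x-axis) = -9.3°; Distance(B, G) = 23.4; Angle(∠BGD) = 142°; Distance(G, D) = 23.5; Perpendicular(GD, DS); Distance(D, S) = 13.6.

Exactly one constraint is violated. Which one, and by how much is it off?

Distance(D, S) = 13.6 — off by 3.90.

B = (0.00, 0.00) ✓; BG at -9.300° ✓; |BG| = 23.40 ✓; ∠BGD = 142.0° ✓; |GD| = 23.50 ✓; ∠(GD, DS) = 90.00° ✓; |DS| = 17.50 ✗.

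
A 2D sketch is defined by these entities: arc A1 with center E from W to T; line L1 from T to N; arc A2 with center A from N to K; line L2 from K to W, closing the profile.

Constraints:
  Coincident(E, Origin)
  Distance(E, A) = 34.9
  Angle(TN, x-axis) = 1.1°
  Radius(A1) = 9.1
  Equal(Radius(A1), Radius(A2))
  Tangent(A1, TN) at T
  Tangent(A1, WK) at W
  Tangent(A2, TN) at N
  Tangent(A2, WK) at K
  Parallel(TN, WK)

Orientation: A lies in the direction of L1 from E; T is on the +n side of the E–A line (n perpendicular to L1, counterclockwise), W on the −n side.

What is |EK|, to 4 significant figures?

36.07

The slot axis is L1's direction at 1.1°, so u = (cos 1.1°, sin 1.1°) = (0.9998, 0.01920) and n = (−sin 1.1°, cos 1.1°) = (-0.01920, 0.9998). E is at the origin and A lies 34.9 along u from E, so A = 34.9·u = (34.89, 0.6700). Tangency of A1 to both parallel lines with radius 9.1 puts T and W at E ± 9.1·n: T = (-0.1747, 9.098), W = (0.1747, -9.098). Equal radii place N and K the same way about A: N = A + 9.1·n = (34.72, 9.768), K = A − 9.1·n = (35.07, -8.428). Then |EK| = |K − E| = 36.07.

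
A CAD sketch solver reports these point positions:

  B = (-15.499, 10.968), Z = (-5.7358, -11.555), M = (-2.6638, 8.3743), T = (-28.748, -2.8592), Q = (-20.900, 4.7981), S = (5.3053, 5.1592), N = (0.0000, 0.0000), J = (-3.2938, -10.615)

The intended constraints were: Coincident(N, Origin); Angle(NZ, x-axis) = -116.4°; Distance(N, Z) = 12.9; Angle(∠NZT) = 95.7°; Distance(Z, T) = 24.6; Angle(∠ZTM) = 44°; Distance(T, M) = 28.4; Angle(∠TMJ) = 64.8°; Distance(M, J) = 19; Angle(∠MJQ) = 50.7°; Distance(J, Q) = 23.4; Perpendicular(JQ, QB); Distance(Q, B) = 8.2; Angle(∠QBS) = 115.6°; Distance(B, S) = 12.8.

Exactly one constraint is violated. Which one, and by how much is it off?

Distance(B, S) = 12.8 — off by 8.80.

N = (0.00, 0.00) ✓; NZ at -116.4° ✓; |NZ| = 12.90 ✓; ∠NZT = 95.70° ✓; |ZT| = 24.60 ✓; ∠ZTM = 44.00° ✓; |TM| = 28.40 ✓; ∠TMJ = 64.80° ✓; |MJ| = 19.00 ✓; ∠MJQ = 50.70° ✓; |JQ| = 23.40 ✓; ∠(JQ, QB) = 90.00° ✓; |QB| = 8.200 ✓; ∠QBS = 115.6° ✓; |BS| = 21.60 ✗.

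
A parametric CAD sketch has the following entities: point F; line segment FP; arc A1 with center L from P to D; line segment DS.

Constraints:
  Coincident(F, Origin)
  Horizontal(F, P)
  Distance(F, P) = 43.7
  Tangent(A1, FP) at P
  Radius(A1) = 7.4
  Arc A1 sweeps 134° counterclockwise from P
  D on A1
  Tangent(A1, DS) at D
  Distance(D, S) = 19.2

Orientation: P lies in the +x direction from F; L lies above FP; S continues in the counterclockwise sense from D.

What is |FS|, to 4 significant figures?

44.36

F is at the origin; FP is horizontal with |FP| = 43.7 and P on the +x side, so P = (43.70, 0.000). The tangent condition forces LP to be normal to FP, so L = P + (0, 7.4) = (43.70, 7.400). On A1, P sits at bearing -90° from L; a 134° counterclockwise sweep puts D at bearing 44°, so D = L + 7.4·(cos 44°, sin 44°) = (49.02, 12.54). The tangent condition forces LD to be normal to DS, so DS runs along (−sin 44°, cos 44°); with |DS| = 19.2, S = (35.69, 26.35). Then |FS| = |S − F| = 44.36.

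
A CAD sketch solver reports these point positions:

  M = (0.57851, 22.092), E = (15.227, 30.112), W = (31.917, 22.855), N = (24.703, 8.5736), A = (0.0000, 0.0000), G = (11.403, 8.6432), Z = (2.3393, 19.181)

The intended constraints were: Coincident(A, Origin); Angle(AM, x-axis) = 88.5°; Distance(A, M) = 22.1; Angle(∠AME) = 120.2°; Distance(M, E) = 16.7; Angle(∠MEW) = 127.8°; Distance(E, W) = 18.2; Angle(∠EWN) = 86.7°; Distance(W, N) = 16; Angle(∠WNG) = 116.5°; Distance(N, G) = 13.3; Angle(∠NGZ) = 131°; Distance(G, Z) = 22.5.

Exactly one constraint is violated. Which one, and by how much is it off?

Distance(G, Z) = 22.5 — off by 8.60.

A = (0.00, 0.00) ✓; AM at 88.50° ✓; |AM| = 22.10 ✓; ∠AME = 120.2° ✓; |ME| = 16.70 ✓; ∠MEW = 127.8° ✓; |EW| = 18.20 ✓; ∠EWN = 86.70° ✓; |WN| = 16.00 ✓; ∠WNG = 116.5° ✓; |NG| = 13.30 ✓; ∠NGZ = 131.0° ✓; |GZ| = 13.90 ✗.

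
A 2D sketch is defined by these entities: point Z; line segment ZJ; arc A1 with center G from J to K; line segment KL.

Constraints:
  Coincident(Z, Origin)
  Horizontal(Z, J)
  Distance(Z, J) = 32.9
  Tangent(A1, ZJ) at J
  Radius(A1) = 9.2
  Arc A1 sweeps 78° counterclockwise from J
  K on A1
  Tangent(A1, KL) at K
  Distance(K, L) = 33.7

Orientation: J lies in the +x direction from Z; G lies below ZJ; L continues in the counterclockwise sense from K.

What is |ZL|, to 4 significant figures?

43.65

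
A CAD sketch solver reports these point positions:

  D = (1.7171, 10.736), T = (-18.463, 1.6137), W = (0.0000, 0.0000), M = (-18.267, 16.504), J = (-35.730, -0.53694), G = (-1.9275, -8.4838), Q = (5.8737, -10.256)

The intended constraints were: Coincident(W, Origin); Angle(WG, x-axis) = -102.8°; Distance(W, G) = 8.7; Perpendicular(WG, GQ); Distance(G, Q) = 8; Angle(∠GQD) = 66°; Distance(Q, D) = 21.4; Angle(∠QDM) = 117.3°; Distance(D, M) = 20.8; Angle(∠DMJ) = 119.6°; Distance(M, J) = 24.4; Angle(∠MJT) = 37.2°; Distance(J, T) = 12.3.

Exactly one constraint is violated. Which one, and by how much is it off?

Distance(J, T) = 12.3 — off by 5.10.

W = (0.00, 0.00) ✓; WG at -102.8° ✓; |WG| = 8.700 ✓; ∠(WG, GQ) = 90.00° ✓; |GQ| = 8.000 ✓; ∠GQD = 66.00° ✓; |QD| = 21.40 ✓; ∠QDM = 117.3° ✓; |DM| = 20.80 ✓; ∠DMJ = 119.6° ✓; |MJ| = 24.40 ✓; ∠MJT = 37.20° ✓; |JT| = 17.40 ✗.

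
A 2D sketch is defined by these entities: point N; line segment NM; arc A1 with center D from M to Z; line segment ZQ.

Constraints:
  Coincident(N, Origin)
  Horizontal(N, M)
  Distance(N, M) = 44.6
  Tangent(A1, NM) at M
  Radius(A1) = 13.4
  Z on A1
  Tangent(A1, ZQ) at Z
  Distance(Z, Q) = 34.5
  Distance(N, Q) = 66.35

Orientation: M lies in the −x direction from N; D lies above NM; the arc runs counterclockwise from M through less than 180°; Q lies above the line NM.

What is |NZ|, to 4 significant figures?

36.54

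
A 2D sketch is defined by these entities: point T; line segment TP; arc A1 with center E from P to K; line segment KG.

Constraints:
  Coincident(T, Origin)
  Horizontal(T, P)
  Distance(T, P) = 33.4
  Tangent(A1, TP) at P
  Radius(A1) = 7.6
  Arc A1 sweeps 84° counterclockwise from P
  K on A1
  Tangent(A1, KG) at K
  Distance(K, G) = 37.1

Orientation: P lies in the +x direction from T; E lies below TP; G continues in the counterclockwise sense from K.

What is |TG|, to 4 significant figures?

48.91

T is at the origin; T and P share the same y with |TP| = 33.4 and P on the +x side, so P = (33.40, 0.000). A1 meets TP tangentially, so EP is at right angles to TP, so E = P + (0, -7.6) = (33.40, -7.600). On A1, P sits at bearing 90° from E; an 84° counterclockwise sweep puts K at bearing 174°, so K = E + 7.6·(cos 174°, sin 174°) = (25.84, -6.806). Since A1 is tangent to KG there, EK ⟂ KG, so KG runs along (−sin 174°, cos 174°); with |KG| = 37.1, G = (21.96, -43.70). Then |TG| = |G − T| = 48.91.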